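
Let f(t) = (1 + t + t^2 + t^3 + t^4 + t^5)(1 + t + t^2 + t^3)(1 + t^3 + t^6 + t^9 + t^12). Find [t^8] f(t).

8

(1 + t + t^2 + t^3 + t^4 + t^5) has coefficients 1,1,1,1,1,1 for degrees 0…5.
(1 + t + t^2 + t^3) has coefficients 1,1,1,1,0,0,0,0,0 for degrees 0…8.
Finally multiplying by (1 + t^3 + t^6 + t^9 + t^12), the product of all factors after the first has coefficients 1,1,1,2,1,1,2,1,1 for degrees 0…8.
[t^8] = 1·1 + 1·1 + 1·2 + 1·1 + 1·1 + 1·2 = 8.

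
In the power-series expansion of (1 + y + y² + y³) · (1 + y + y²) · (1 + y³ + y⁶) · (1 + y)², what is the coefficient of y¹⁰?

(1 + y + y² + y³) has coefficients 1,1,1,1 for degrees 0…3.
(1 + y + y²) has coefficients 1,1,1,0,0,0,0,0,0,0,0 for degrees 0…10.
Multiplying by (1 + y³ + y⁶) gives running coefficients 1,1,1,1,1,1,1,1,1,0,0 for degrees 0…10.
Finally multiplying by (1 + y)², the product of all factors after the first has coefficients 1,3,4,4,4,4,4,4,4,3,1 for degrees 0…10.
[y¹⁰] = 1·1 + 1·3 + 1·4 + 1·4 = 12.

12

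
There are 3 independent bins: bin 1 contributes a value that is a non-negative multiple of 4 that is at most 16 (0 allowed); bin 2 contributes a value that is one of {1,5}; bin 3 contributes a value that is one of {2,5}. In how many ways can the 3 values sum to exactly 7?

The generating function for the choices is (1 + q⁴ + q⁸ + q¹² + q¹⁶)·(q + q⁵)·(q² + q⁵); the count is [q⁷].
(1 + q⁴ + q⁸ + q¹² + q¹⁶) has coefficients 1,0,0,0,1,0,0,0 for degrees 0…7.
(q + q⁵) has coefficients 0,1,0,0,0,1,0,0 for degrees 0…7.
Finally multiplying by (q² + q⁵), the product of all factors after the first has coefficients 0,0,0,1,0,0,1,1 for degrees 0…7.
[q⁷] = 1·1 + 1·1 = 2.

2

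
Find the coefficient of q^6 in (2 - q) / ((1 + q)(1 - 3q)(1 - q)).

1367

The denominator gives the recurrence a_n = 3a_(n−1) + a_(n−2) − 3a_(n−3) for n ≥ 3; the numerator fixes a_0 = 2, a_1 = 5, a_2 = 17.
Iterating: 2, 5, 17, 50, 152, 455, 1367, so a_6 = 1367.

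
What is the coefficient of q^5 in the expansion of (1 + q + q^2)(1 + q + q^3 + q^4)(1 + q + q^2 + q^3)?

8

(1 + q + q^2) has coefficients 1,1,1 for degrees 0…2.
(1 + q + q^3 + q^4) has coefficients 1,1,0,1,1,0 for degrees 0…5.
Finally multiplying by (1 + q + q^2 + q^3), the product of all factors after the first has coefficients 1,2,2,3,3,2 for degrees 0…5.
[q^5] = 1·2 + 1·3 + 1·3 = 8.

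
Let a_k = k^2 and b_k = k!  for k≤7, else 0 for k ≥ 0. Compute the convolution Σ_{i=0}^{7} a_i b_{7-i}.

Write out a_i and b_{7-i} for i = 0,…,7 and sum the products.
Σ = 0·5040 + 1·720 + 4·120 + 9·24 + 16·6 + 25·2 + 36·1 + 49·1 = 1647.

1647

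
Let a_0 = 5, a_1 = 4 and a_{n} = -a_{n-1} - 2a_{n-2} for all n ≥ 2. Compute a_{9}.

-98

The ordinary generating function has denominator 1 + y + 2y^2.
Iterating the recurrence: a_0,…,a_{9} = 5, 4, -14, 6, 22, -34, -10, 78, -58, -98.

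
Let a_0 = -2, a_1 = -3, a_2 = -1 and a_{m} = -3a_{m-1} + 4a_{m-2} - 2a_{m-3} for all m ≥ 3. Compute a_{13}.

-5501597

The ordinary generating function has denominator 1 + 3y - 4y^2 + 2y^3.
Iterating the recurrence: a_0,…,a_{13} = -2, -3, -1, -5, 17, -69, 285, -1165, 4773, -19549, 80069, -327949, 1343221, -5501597.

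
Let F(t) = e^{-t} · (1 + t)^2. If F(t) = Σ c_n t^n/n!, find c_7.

The EGF product rule gives c_7 = Σ_{k_1+k_2=7} C(7; k_1,k_2) · ∏ g_i(k_i), where e^{-t} gives (-1)^k; (1+t)^2 gives the falling factorial (2)_k.
g_1(k) for k = 0…7: 1, -1, 1, -1, 1, -1, 1, -1.
g_2(k) for k = 0…7: 1, 2, 2, 0, 0, 0, 0, 0.
c_7 = Σ_k C(7,k)·g_1(k)·g_2(7−k) = 21·(-1)·2 + 7·1·2 + 1·(-1)·1 = −42 + 14 − 1 = -29.

-29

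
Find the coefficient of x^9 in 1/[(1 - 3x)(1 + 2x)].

11605

Partial fractions give a closed form: a_n = (3/5)·3^n + (2/5)·(-2)^n.
At n = 9: a_9 = 11605.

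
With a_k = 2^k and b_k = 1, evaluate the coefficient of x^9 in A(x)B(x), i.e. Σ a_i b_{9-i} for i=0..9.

The convolution is the t^9 coefficient of A(t)B(t).
Σ = 1·1 + 2·1 + 4·1 + 8·1 + 16·1 + 32·1 + 64·1 + 128·1 + 256·1 + 512·1 = 1023.

1023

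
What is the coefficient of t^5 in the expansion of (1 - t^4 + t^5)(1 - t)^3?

(1 - t^4 + t^5) has coefficients 1,0,0,0,-1,1 for degrees 0…5.
(1 - t)^3 has coefficients 1,-3,3,-1,0,0 for degrees 0…5.
[t^5] = 1·0 − 1·(-3) + 1·1 = 4.

4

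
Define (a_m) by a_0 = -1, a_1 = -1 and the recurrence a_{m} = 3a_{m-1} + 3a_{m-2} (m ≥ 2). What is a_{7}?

-4401

The ordinary generating function has denominator 1 - 3t - 3t^2.
Iterating the recurrence: a_0,…,a_{7} = -1, -1, -6, -21, -81, -306, -1161, -4401.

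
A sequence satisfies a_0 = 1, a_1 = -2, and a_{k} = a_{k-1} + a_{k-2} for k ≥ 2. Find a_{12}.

The ordinary generating function has denominator 1 - y - y^2.
Iterating the recurrence: a_0,…,a_{12} = 1, -2, -1, -3, -4, -7, -11, -18, -29, -47, -76, -123, -199.

-199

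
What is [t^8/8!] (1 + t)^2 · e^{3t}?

82377

The EGF product rule gives c_8 = Σ_{k_1+k_2=8} C(8; k_1,k_2) · ∏ g_i(k_i), where (1+t)^2 gives the falling factorial (2)_k; e^{3t} gives (3)^k.
g_1(k) for k = 0…8: 1, 2, 2, 0, 0, 0, 0, 0, 0.
g_2(k) for k = 0…8: 1, 3, 9, 27, 81, 243, 729, 2187, 6561.
c_8 = Σ_k C(8,k)·g_1(k)·g_2(8−k) = 1·1·6561 + 8·2·2187 + 28·2·729 = 6561 + 34992 + 40824 = 82377.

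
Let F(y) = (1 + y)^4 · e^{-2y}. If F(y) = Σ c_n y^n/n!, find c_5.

The EGF product rule gives c_5 = Σ_{k_1+k_2=5} C(5; k_1,k_2) · ∏ g_i(k_i), where (1+y)^4 gives the falling factorial (4)_k; e^{-2y} gives (-2)^k.
g_1(k) for k = 0…5: 1, 4, 12, 24, 24, 0.
g_2(k) for k = 0…5: 1, -2, 4, -8, 16, -32.
c_5 = Σ_k C(5,k)·g_1(k)·g_2(5−k) = 1·1·(-32) + 5·4·16 + 10·12·(-8) + 10·24·4 + 5·24·(-2) = −32 + 320 − 960 + 960 − 240 = 48.

48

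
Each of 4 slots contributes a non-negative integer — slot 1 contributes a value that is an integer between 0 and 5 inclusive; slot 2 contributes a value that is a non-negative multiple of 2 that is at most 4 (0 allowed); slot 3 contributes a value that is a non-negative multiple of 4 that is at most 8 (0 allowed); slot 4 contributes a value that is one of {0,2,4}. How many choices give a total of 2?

3

The generating function for the choices is (1 + y + y^2 + y^3 + y^4 + y^5)·(1 + y^2 + y^4)·(1 + y^4 + y^8)·(1 + y^2 + y^4); the count is [y^2].
(1 + y + y^2 + y^3 + y^4 + y^5) has coefficients 1,1,1 for degrees 0…2.
(1 + y^2 + y^4) has coefficients 1,0,1 for degrees 0…2.
Multiplying by (1 + y^4 + y^8) gives running coefficients 1,0,1 for degrees 0…2.
Finally multiplying by (1 + y^2 + y^4), the product of all factors after the first has coefficients 1,0,2 for degrees 0…2.
[y^2] = 1·2 + 1·0 + 1·1 = 3.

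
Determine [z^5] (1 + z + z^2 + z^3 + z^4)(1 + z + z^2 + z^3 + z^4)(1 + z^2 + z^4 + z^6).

(1 + z + z^2 + z^3 + z^4) has coefficients 1,1,1,1,1 for degrees 0…4.
(1 + z + z^2 + z^3 + z^4) has coefficients 1,1,1,1,1,0 for degrees 0…5.
Finally multiplying by (1 + z^2 + z^4 + z^6), the product of all factors after the first has coefficients 1,1,2,2,3,2 for degrees 0…5.
[z^5] = 1·2 + 1·3 + 1·2 + 1·2 + 1·1 = 10.

10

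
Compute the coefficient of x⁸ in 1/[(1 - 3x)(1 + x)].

Partial fractions give a closed form: a_n = (3/4)·3^n + (1/4)·(-1)^n.
At n = 8: a_8 = 4921.

4921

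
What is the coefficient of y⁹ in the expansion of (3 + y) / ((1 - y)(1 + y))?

Partial fractions give a closed form: a_n = (2)·1^n + (1)·(-1)^n.
At n = 9: a_9 = 1.

1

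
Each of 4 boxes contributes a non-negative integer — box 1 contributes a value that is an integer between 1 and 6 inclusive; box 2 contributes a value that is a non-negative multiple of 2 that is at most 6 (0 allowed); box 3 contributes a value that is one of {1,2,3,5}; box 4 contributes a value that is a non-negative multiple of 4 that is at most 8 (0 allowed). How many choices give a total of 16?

The generating function for the choices is (t + t² + t³ + t⁴ + t⁵ + t⁶)·(1 + t² + t⁴ + t⁶)·(t + t² + t³ + t⁵)·(1 + t⁴ + t⁸); the count is [t¹⁶].
(t + t² + t³ + t⁴ + t⁵ + t⁶) has coefficients 0,1,1,1,1,1,1 for degrees 0…6.
(1 + t² + t⁴ + t⁶) has coefficients 1,0,1,0,1,0,1,0,0,0,0,0,0,0,0,0,0 for degrees 0…16.
Multiplying by (t + t² + t³ + t⁵) gives running coefficients 0,1,1,2,1,3,1,3,1,2,0,1,0,0,0,0,0 for degrees 0…16.
Finally multiplying by (1 + t⁴ + t⁸), the product of all factors after the first has coefficients 0,1,1,2,1,4,2,5,2,6,2,6,2,5,1,4,1 for degrees 0…16.
[t¹⁶] = 1·4 + 1·1 + 1·5 + 1·2 + 1·6 + 1·2 = 20.

20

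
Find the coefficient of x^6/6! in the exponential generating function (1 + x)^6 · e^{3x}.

The EGF product rule gives c_6 = Σ_{k_1+k_2=6} C(6; k_1,k_2) · ∏ g_i(k_i), where (1+x)^6 gives the falling factorial (6)_k; e^{3x} gives (3)^k.
g_1(k) for k = 0…6: 1, 6, 30, 120, 360, 720, 720.
g_2(k) for k = 0…6: 1, 3, 9, 27, 81, 243, 729.
c_6 = Σ_k C(6,k)·g_1(k)·g_2(6−k) = 1·1·729 + 6·6·243 + 15·30·81 + 20·120·27 + 15·360·9 + 6·720·3 + 1·720·1 = 729 + 8748 + 36450 + 64800 + 48600 + 12960 + 720 = 173007.

173007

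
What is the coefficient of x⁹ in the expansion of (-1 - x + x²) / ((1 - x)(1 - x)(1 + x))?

The denominator gives the recurrence a_n = a_(n−1) + a_(n−2) − a_(n−3) for n ≥ 3; the numerator fixes a_0 = -1, a_1 = -2, a_2 = -2.
Iterating: -1, -2, -2, -3, -3, -4, -4, -5, -5, -6, so a_9 = -6.

-6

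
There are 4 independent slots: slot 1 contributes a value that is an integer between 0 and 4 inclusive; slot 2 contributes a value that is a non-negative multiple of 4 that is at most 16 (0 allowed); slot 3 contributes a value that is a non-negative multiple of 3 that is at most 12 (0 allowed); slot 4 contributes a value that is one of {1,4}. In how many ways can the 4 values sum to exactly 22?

The generating function for the choices is (1 + x + x^2 + x^3 + x^4)·(1 + x^4 + x^8 + x^12 + x^16)·(1 + x^3 + x^6 + x^9 + x^12)·(x + x^4); the count is [x^22].
(1 + x + x^2 + x^3 + x^4) has coefficients 1,1,1,1,1 for degrees 0…4.
(1 + x^4 + x^8 + x^12 + x^16) has coefficients 1,0,0,0,1,0,0,0,1,0,0,0,1,0,0,0,1,0,0,0,0,0,0 for degrees 0…22.
Multiplying by (1 + x^3 + x^6 + x^9 + x^12) gives running coefficients 1,0,0,1,1,0,1,1,1,1,1,1,2,1,1,1,2,1,1,1,1,1,1 for degrees 0…22.
Finally multiplying by (x + x^4), the product of all factors after the first has coefficients 0,1,0,0,2,1,0,2,2,1,2,2,2,3,2,2,3,3,2,2,3,2,2 for degrees 0…22.
[x^22] = 1·2 + 1·2 + 1·3 + 1·2 + 1·2 = 11.

11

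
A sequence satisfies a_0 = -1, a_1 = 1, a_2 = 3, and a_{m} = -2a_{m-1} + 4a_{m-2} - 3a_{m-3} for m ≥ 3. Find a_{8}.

The ordinary generating function has denominator 1 + 2t - 4t^2 + 3t^3.
Iterating the recurrence: a_0,…,a_{8} = -1, 1, 3, 1, 7, -19, 63, -223, 755.

755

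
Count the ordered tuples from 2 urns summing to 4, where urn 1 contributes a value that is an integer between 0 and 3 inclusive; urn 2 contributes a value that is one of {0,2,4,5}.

2

The generating function for the choices is (1 + y + y^2 + y^3)·(1 + y^2 + y^4 + y^5); the count is [y^4].
(1 + y + y^2 + y^3) has coefficients 1,1,1,1 for degrees 0…3.
(1 + y^2 + y^4 + y^5) has coefficients 1,0,1,0,1 for degrees 0…4.
[y^4] = 1·1 + 1·0 + 1·1 + 1·0 = 2.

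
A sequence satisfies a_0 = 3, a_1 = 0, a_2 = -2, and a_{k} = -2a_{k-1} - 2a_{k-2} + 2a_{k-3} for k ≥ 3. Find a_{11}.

The ordinary generating function has denominator 1 + 2x + 2x^2 - 2x^3.
Iterating the recurrence: a_0,…,a_{11} = 3, 0, -2, 10, -16, 8, 36, -120, 184, -56, -496, 1472.

1472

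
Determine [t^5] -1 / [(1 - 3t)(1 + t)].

Partial fractions give a closed form: a_n = (-3/4)·3^n + (-1/4)·(-1)^n.
At n = 5: a_5 = -182.

-182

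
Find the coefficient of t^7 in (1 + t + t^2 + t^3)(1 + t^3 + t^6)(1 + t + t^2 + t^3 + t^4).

(1 + t + t^2 + t^3) has coefficients 1,1,1,1 for degrees 0…3.
(1 + t^3 + t^6) has coefficients 1,0,0,1,0,0,1,0 for degrees 0…7.
Finally multiplying by (1 + t + t^2 + t^3 + t^4), the product of all factors after the first has coefficients 1,1,1,2,2,1,2,2 for degrees 0…7.
[t^7] = 1·2 + 1·2 + 1·1 + 1·2 = 7.

7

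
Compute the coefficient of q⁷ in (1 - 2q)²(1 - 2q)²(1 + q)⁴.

(1 - 2q)² has coefficients 1,-4,4 for degrees 0…2.
(1 - 2q)² has coefficients 1,-4,4,0,0,0,0,0 for degrees 0…7.
Finally multiplying by (1 + q)⁴, the product of all factors after the first has coefficients 1,0,-6,-4,9,12,4,0 for degrees 0…7.
[q⁷] = 1·0 − 4·4 + 4·12 = 32.

32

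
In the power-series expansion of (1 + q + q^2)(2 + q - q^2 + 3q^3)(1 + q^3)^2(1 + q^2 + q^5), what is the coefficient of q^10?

17

(1 + q + q^2) has coefficients 1,1,1 for degrees 0…2.
(2 + q - q^2 + 3q^3) has coefficients 2,1,-1,3,0,0,0,0,0,0,0 for degrees 0…10.
Multiplying by (1 + q^3)^2 gives running coefficients 2,1,-1,7,2,-2,8,1,-1,3,0 for degrees 0…10.
Finally multiplying by (1 + q^2 + q^5), the product of all factors after the first has coefficients 2,1,1,8,1,7,11,-2,14,6,-3 for degrees 0…10.
[q^10] = 1·(-3) + 1·6 + 1·14 = 17.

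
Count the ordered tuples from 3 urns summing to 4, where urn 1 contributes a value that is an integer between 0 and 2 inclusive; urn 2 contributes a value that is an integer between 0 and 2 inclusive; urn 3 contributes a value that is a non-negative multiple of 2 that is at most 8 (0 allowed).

5

The generating function for the choices is (1 + x + x²)·(1 + x + x²)·(1 + x² + x⁴ + x⁶ + x⁸); the count is [x⁴].
(1 + x + x²) has coefficients 1,1,1 for degrees 0…2.
(1 + x + x²) has coefficients 1,1,1,0,0 for degrees 0…4.
Finally multiplying by (1 + x² + x⁴ + x⁶ + x⁸), the product of all factors after the first has coefficients 1,1,2,1,2 for degrees 0…4.
[x⁴] = 1·2 + 1·1 + 1·2 = 5.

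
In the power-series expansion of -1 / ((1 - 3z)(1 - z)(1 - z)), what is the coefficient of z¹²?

-1195735

The denominator gives the recurrence a_n = 5a_(n−1) − 7a_(n−2) + 3a_(n−3) for n ≥ 3; the numerator fixes a_0 = -1, a_1 = -5, a_2 = -18.
Iterating: -1, -5, -18, -58, -179, -543, -1636, -4916, -14757, -44281, -132854, -398574, -1195735, so a_12 = -1195735.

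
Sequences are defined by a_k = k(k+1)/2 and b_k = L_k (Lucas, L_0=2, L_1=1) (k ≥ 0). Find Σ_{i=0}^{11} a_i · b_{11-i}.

2086

This is [x^11] in the product of the two ordinary generating functions.
Σ = 0·199 + 1·123 + 3·76 + 6·47 + 10·29 + 15·18 + 21·11 + 28·7 + 36·4 + 45·3 + 55·1 + 66·2 = 2086.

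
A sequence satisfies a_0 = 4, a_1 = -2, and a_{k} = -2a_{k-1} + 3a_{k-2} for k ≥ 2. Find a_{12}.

797164

The ordinary generating function has denominator 1 + 2t - 3t^2.
Iterating the recurrence: a_0,…,a_{12} = 4, -2, 16, -38, 124, -362, 1096, -3278, 9844, -29522, 88576, -265718, 797164.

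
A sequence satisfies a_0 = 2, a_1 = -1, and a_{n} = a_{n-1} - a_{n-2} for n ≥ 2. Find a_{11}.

The ordinary generating function has denominator 1 - y + y^2.
Iterating the recurrence: a_0,…,a_{11} = 2, -1, -3, -2, 1, 3, 2, -1, -3, -2, 1, 3.

3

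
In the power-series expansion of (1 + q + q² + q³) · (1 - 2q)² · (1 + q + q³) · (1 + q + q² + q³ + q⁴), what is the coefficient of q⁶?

9

(1 + q + q² + q³) has coefficients 1,1,1,1 for degrees 0…3.
(1 - 2q)² has coefficients 1,-4,4,0,0,0,0 for degrees 0…6.
Multiplying by (1 + q + q³) gives running coefficients 1,-3,0,5,-4,4,0 for degrees 0…6.
Finally multiplying by (1 + q + q² + q³ + q⁴), the product of all factors after the first has coefficients 1,-2,-2,3,-1,2,5 for degrees 0…6.
[q⁶] = 1·5 + 1·2 + 1·(-1) + 1·3 = 9.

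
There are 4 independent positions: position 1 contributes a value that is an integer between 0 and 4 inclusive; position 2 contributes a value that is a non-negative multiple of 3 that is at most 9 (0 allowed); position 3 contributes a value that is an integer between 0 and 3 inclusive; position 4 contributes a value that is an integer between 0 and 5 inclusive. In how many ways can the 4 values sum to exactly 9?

39

The generating function for the choices is (1 + q + q^2 + q^3 + q^4)·(1 + q^3 + q^6 + q^9)·(1 + q + q^2 + q^3)·(1 + q + q^2 + q^3 + q^4 + q^5); the count is [q^9].
(1 + q + q^2 + q^3 + q^4) has coefficients 1,1,1,1,1 for degrees 0…4.
(1 + q^3 + q^6 + q^9) has coefficients 1,0,0,1,0,0,1,0,0,1 for degrees 0…9.
Multiplying by (1 + q + q^2 + q^3) gives running coefficients 1,1,1,2,1,1,2,1,1,2 for degrees 0…9.
Finally multiplying by (1 + q + q^2 + q^3 + q^4 + q^5), the product of all factors after the first has coefficients 1,2,3,5,6,7,8,8,8,8 for degrees 0…9.
[q^9] = 1·8 + 1·8 + 1·8 + 1·8 + 1·7 = 39.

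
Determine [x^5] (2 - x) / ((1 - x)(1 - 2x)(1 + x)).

Partial fractions give a closed form: a_n = (-1/2)·1^n + (2)·2^n + (1/2)·(-1)^n.
At n = 5: a_5 = 63.

63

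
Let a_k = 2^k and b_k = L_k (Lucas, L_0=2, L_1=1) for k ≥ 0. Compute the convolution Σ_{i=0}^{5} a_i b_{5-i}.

This is [x^5] in the product of the two ordinary generating functions.
Σ = 1·11 + 2·7 + 4·4 + 8·3 + 16·1 + 32·2 = 145.

145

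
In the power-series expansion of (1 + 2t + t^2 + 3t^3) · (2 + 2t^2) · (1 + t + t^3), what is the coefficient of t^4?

(1 + 2t + t^2 + 3t^3) has coefficients 1,2,1,3 for degrees 0…3.
(2 + 2t^2) has coefficients 2,0,2,0,0 for degrees 0…4.
Finally multiplying by (1 + t + t^3), the product of all factors after the first has coefficients 2,2,2,4,0 for degrees 0…4.
[t^4] = 1·0 + 2·4 + 1·2 + 3·2 = 16.

16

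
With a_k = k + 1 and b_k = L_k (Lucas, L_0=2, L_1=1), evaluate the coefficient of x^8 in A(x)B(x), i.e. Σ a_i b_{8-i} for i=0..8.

309

Write out a_i and b_{8-i} for i = 0,…,8 and sum the products.
Σ = 1·47 + 2·29 + 3·18 + 4·11 + 5·7 + 6·4 + 7·3 + 8·1 + 9·2 = 309.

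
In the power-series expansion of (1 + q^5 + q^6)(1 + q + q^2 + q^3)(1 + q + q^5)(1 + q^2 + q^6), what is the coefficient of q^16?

3

(1 + q^5 + q^6) has coefficients 1,0,0,0,0,1,1 for degrees 0…6.
(1 + q + q^2 + q^3) has coefficients 1,1,1,1,0,0,0,0,0,0,0,0,0,0,0,0,0 for degrees 0…16.
Multiplying by (1 + q + q^5) gives running coefficients 1,2,2,2,1,1,1,1,1,0,0,0,0,0,0,0,0 for degrees 0…16.
Finally multiplying by (1 + q^2 + q^6), the product of all factors after the first has coefficients 1,2,3,4,3,3,3,4,4,3,2,1,1,1,1,0,0 for degrees 0…16.
[q^16] = 1·0 + 1·1 + 1·2 = 3.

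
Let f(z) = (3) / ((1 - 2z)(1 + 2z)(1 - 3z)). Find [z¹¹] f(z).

949221

Partial fractions give a closed form: a_n = (-3)·2^n + (3/5)·(-2)^n + (27/5)·3^n.
At n = 11: a_11 = 949221.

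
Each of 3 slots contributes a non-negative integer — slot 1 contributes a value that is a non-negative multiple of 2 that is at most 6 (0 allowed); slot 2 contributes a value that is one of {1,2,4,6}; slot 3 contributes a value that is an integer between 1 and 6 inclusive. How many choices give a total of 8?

The generating function for the choices is (1 + y² + y⁴ + y⁶)·(y + y² + y⁴ + y⁶)·(y + y² + y³ + y⁴ + y⁵ + y⁶); the count is [y⁸].
(1 + y² + y⁴ + y⁶) has coefficients 1,0,1,0,1,0,1 for degrees 0…6.
(y + y² + y⁴ + y⁶) has coefficients 0,1,1,0,1,0,1,0,0 for degrees 0…8.
Finally multiplying by (y + y² + y³ + y⁴ + y⁵ + y⁶), the product of all factors after the first has coefficients 0,0,1,2,2,3,3,4,3 for degrees 0…8.
[y⁸] = 1·3 + 1·3 + 1·2 + 1·1 = 9.

9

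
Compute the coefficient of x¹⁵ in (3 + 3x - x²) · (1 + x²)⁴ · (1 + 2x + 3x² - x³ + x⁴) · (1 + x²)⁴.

408

(3 + 3x - x²) has coefficients 3,3,-1 for degrees 0…2.
(1 + x²)⁴ has coefficients 1,0,4,0,6,0,4,0,1,0,0,0,0,0,0,0 for degrees 0…15.
Multiplying by (1 + 2x + 3x² - x³ + x⁴) gives running coefficients 1,2,7,7,19,8,26,2,19,-2,7,-1,1,0,0,0 for degrees 0…15.
Finally multiplying by (1 + x²)⁴, the product of all factors after the first has coefficients 1,2,11,15,53,48,148,84,266,84,322,42,266,0,148,-12 for degrees 0…15.
[x¹⁵] = 3·(-12) + 3·148 − 1·0 = 408.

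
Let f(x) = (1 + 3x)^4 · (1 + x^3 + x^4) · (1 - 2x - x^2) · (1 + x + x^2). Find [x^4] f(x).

(1 + 3x)^4 has coefficients 1,12,54,108,81 for degrees 0…4.
(1 + x^3 + x^4) has coefficients 1,0,0,1,1 for degrees 0…4.
Multiplying by (1 - 2x - x^2) gives running coefficients 1,-2,-1,1,-1 for degrees 0…4.
Finally multiplying by (1 + x + x^2), the product of all factors after the first has coefficients 1,-1,-2,-2,-1 for degrees 0…4.
[x^4] = 1·(-1) + 12·(-2) + 54·(-2) + 108·(-1) + 81·1 = -160.

-160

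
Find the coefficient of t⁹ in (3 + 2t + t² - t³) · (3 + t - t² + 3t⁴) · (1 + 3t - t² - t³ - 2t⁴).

-14

(3 + 2t + t² - t³) has coefficients 3,2,1,-1 for degrees 0…3.
(3 + t - t² + 3t⁴) has coefficients 3,1,-1,0,3,0,0,0,0,0 for degrees 0…9.
Finally multiplying by (1 + 3t - t² - t³ - 2t⁴), the product of all factors after the first has coefficients 3,10,-1,-7,-3,8,-1,-3,-6,0 for degrees 0…9.
[t⁹] = 3·0 + 2·(-6) + 1·(-3) − 1·(-1) = -14.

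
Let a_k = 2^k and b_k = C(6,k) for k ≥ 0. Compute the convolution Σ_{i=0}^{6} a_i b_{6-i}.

729

This is [x^6] in the product of the two ordinary generating functions.
Σ = 1·1 + 2·6 + 4·15 + 8·20 + 16·15 + 32·6 + 64·1 = 729.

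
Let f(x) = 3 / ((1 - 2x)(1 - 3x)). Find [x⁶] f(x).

The denominator gives the recurrence a_n = 5a_(n−1) − 6a_(n−2) for n ≥ 2; the numerator fixes a_0 = 3, a_1 = 15.
Iterating: 3, 15, 57, 195, 633, 1995, 6177, so a_6 = 6177.

6177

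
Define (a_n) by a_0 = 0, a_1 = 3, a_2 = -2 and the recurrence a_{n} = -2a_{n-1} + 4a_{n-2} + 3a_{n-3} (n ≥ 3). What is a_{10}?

-26735

The ordinary generating function has denominator 1 + 2z - 4z^2 - 3z^3.
Iterating the recurrence: a_0,…,a_{10} = 0, 3, -2, 16, -31, 120, -316, 1019, -2942, 9012, -26735.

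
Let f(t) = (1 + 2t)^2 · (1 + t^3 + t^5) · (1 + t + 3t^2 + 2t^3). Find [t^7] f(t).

(1 + 2t)^2 has coefficients 1,4,4 for degrees 0…2.
(1 + t^3 + t^5) has coefficients 1,0,0,1,0,1,0,0 for degrees 0…7.
Finally multiplying by (1 + t + 3t^2 + 2t^3), the product of all factors after the first has coefficients 1,1,3,3,1,4,3,3 for degrees 0…7.
[t^7] = 1·3 + 4·3 + 4·4 = 31.

31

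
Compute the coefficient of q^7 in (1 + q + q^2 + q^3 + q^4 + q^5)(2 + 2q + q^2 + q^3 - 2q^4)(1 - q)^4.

6

(1 + q + q^2 + q^3 + q^4 + q^5) has coefficients 1,1,1,1,1,1 for degrees 0…5.
(2 + 2q + q^2 + q^3 - 2q^4) has coefficients 2,2,1,1,-2,0,0,0 for degrees 0…7.
Finally multiplying by (1 - q)^4, the product of all factors after the first has coefficients 2,-6,5,1,-6,12,-15,9 for degrees 0…7.
[q^7] = 1·9 + 1·(-15) + 1·12 + 1·(-6) + 1·1 + 1·5 = 6.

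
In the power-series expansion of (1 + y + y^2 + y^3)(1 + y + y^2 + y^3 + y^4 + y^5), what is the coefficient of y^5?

(1 + y + y^2 + y^3) has coefficients 1,1,1,1 for degrees 0…3.
(1 + y + y^2 + y^3 + y^4 + y^5) has coefficients 1,1,1,1,1,1 for degrees 0…5.
[y^5] = 1·1 + 1·1 + 1·1 + 1·1 = 4.

4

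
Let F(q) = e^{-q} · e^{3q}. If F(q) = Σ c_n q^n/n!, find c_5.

The EGF product rule gives c_5 = Σ_{k_1+k_2=5} C(5; k_1,k_2) · ∏ g_i(k_i), where e^{-q} gives (-1)^k; e^{3q} gives (3)^k.
g_1(k) for k = 0…5: 1, -1, 1, -1, 1, -1.
g_2(k) for k = 0…5: 1, 3, 9, 27, 81, 243.
c_5 = Σ_k C(5,k)·g_1(k)·g_2(5−k) = 1·1·243 + 5·(-1)·81 + 10·1·27 + 10·(-1)·9 + 5·1·3 + 1·(-1)·1 = 243 − 405 + 270 − 90 + 15 − 1 = 32.

32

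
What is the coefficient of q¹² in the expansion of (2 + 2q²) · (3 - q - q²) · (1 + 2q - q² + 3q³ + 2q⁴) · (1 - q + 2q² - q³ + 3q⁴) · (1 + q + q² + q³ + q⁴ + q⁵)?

50

(2 + 2q²) has coefficients 2,0,2 for degrees 0…2.
(3 - q - q²) has coefficients 3,-1,-1,0,0,0,0,0,0,0,0,0,0 for degrees 0…12.
Multiplying by (1 + 2q - q² + 3q³ + 2q⁴) gives running coefficients 3,5,-6,8,4,-5,-2,0,0,0,0,0,0 for degrees 0…12.
Multiplying by (1 - q + 2q² - q³ + 3q⁴) gives running coefficients 3,2,-5,21,-12,28,-15,12,13,-13,-6,0,0 for degrees 0…12.
Finally multiplying by (1 + q + q² + q³ + q⁴ + q⁵), the product of all factors after the first has coefficients 3,5,0,21,9,37,19,29,47,13,19,-9,6 for degrees 0…12.
[q¹²] = 2·6 + 2·19 = 50.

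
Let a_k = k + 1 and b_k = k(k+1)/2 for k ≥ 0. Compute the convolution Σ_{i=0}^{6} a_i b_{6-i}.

126

This is [x^6] in the product of the two ordinary generating functions.
Σ = 1·21 + 2·15 + 3·10 + 4·6 + 5·3 + 6·1 + 7·0 = 126.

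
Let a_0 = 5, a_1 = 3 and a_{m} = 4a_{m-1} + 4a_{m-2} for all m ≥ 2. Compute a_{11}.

The ordinary generating function has denominator 1 - 4q - 4q^2.
Iterating the recurrence: a_0,…,a_{11} = 5, 3, 32, 140, 688, 3312, 16000, 77248, 372992, 1800960, 8695808, 41987072.

41987072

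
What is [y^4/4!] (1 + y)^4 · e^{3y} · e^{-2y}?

The EGF product rule gives c_4 = Σ_{k_1+k_2+k_3=4} C(4; k_1,k_2,k_3) · ∏ g_i(k_i), where (1+y)^4 gives the falling factorial (4)_k; e^{3y} gives (3)^k; e^{-2y} gives (-2)^k.
g_1(k) for k = 0…4: 1, 4, 12, 24, 24.
g_2(k) for k = 0…4: 1, 3, 9, 27, 81.
g_3(k) for k = 0…4: 1, -2, 4, -8, 16.
First combine the last two factors: h(k) = Σ_j C(k,j)·g_2(j)·g_3(k−j) for k = 0…4: 1, 1, 1, 1, 1.
c_4 = Σ_k C(4,k)·g_1(k)·h(4−k) = 1·1·1 + 4·4·1 + 6·12·1 + 4·24·1 + 1·24·1 = 1 + 16 + 72 + 96 + 24 = 209.

209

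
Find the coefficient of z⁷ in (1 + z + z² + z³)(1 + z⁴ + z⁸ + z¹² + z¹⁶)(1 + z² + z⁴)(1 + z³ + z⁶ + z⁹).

(1 + z + z² + z³) has coefficients 1,1,1,1 for degrees 0…3.
(1 + z⁴ + z⁸ + z¹² + z¹⁶) has coefficients 1,0,0,0,1,0,0,0 for degrees 0…7.
Multiplying by (1 + z² + z⁴) gives running coefficients 1,0,1,0,2,0,1,0 for degrees 0…7.
Finally multiplying by (1 + z³ + z⁶ + z⁹), the product of all factors after the first has coefficients 1,0,1,1,2,1,2,2 for degrees 0…7.
[z⁷] = 1·2 + 1·2 + 1·1 + 1·2 = 7.

7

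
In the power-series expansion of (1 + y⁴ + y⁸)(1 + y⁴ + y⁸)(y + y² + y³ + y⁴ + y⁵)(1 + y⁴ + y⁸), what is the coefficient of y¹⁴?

(1 + y⁴ + y⁸) has coefficients 1,0,0,0,1,0,0,0,1 for degrees 0…8.
(1 + y⁴ + y⁸) has coefficients 1,0,0,0,1,0,0,0,1,0,0,0,0,0,0 for degrees 0…14.
Multiplying by (y + y² + y³ + y⁴ + y⁵) gives running coefficients 0,1,1,1,1,2,1,1,1,2,1,1,1,1,0 for degrees 0…14.
Finally multiplying by (1 + y⁴ + y⁸), the product of all factors after the first has coefficients 0,1,1,1,1,3,2,2,2,5,3,3,3,5,2 for degrees 0…14.
[y¹⁴] = 1·2 + 1·3 + 1·2 = 7.

7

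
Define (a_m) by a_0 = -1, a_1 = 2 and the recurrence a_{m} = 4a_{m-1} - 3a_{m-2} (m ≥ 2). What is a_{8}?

9839

The ordinary generating function has denominator 1 - 4y + 3y^2.
Iterating the recurrence: a_0,…,a_{8} = -1, 2, 11, 38, 119, 362, 1091, 3278, 9839.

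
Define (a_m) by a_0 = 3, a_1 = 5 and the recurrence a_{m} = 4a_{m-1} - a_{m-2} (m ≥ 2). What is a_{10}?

The ordinary generating function has denominator 1 - 4x + x^2.
Iterating the recurrence: a_0,…,a_{10} = 3, 5, 17, 63, 235, 877, 3273, 12215, 45587, 170133, 634945.

634945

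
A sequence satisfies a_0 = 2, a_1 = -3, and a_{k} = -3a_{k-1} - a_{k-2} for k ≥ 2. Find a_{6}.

322

The ordinary generating function has denominator 1 + 3x + x^2.
Iterating the recurrence: a_0,…,a_{6} = 2, -3, 7, -18, 47, -123, 322.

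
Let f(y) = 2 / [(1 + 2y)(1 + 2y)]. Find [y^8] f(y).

The denominator gives the recurrence a_n = −4a_(n−1) − 4a_(n−2) for n ≥ 2; the numerator fixes a_0 = 2, a_1 = -8.
Iterating: 2, -8, 24, -64, 160, -384, 896, -2048, 4608, so a_8 = 4608.

4608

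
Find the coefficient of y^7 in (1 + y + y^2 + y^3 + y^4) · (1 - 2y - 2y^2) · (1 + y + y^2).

(1 + y + y^2 + y^3 + y^4) has coefficients 1,1,1,1,1 for degrees 0…4.
(1 - 2y - 2y^2) has coefficients 1,-2,-2,0,0,0,0,0 for degrees 0…7.
Finally multiplying by (1 + y + y^2), the product of all factors after the first has coefficients 1,-1,-3,-4,-2,0,0,0 for degrees 0…7.
[y^7] = 1·0 + 1·0 + 1·0 + 1·(-2) + 1·(-4) = -6.

-6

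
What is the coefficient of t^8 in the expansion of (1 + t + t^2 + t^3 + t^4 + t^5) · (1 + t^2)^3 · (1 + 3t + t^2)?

32

(1 + t + t^2 + t^3 + t^4 + t^5) has coefficients 1,1,1,1,1,1 for degrees 0…5.
(1 + t^2)^3 has coefficients 1,0,3,0,3,0,1,0,0 for degrees 0…8.
Finally multiplying by (1 + 3t + t^2), the product of all factors after the first has coefficients 1,3,4,9,6,9,4,3,1 for degrees 0…8.
[t^8] = 1·1 + 1·3 + 1·4 + 1·9 + 1·6 + 1·9 = 32.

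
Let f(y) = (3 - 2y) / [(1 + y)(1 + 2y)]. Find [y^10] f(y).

8187

Partial fractions give a closed form: a_n = (-5)·(-1)^n + (8)·(-2)^n.
At n = 10: a_10 = 8187.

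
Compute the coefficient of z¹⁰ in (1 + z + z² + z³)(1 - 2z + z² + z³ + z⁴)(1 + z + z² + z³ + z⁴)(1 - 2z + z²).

-2

(1 + z + z² + z³) has coefficients 1,1,1,1 for degrees 0…3.
(1 - 2z + z² + z³ + z⁴) has coefficients 1,-2,1,1,1,0,0,0,0,0,0 for degrees 0…10.
Multiplying by (1 + z + z² + z³ + z⁴) gives running coefficients 1,-1,0,1,2,1,3,2,1,0,0 for degrees 0…10.
Finally multiplying by (1 - 2z + z²), the product of all factors after the first has coefficients 1,-3,3,0,0,-2,3,-3,0,0,1 for degrees 0…10.
[z¹⁰] = 1·1 + 1·0 + 1·0 + 1·(-3) = -2.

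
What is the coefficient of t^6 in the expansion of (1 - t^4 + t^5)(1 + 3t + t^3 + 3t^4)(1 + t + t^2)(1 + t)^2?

8

(1 - t^4 + t^5) has coefficients 1,0,0,0,-1,1 for degrees 0…5.
(1 + 3t + t^3 + 3t^4) has coefficients 1,3,0,1,3,0,0 for degrees 0…6.
Multiplying by (1 + t + t^2) gives running coefficients 1,4,4,4,4,4,3 for degrees 0…6.
Finally multiplying by (1 + t)^2, the product of all factors after the first has coefficients 1,6,13,16,16,16,15 for degrees 0…6.
[t^6] = 1·15 − 1·13 + 1·6 = 8.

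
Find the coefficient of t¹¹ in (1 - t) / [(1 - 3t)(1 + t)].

Partial fractions give a closed form: a_n = (1/2)·3^n + (1/2)·(-1)^n.
At n = 11: a_11 = 88573.

88573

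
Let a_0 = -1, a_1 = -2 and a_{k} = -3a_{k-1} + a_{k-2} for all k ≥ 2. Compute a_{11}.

-240125

The ordinary generating function has denominator 1 + 3z - z^2.
Iterating the recurrence: a_0,…,a_{11} = -1, -2, 5, -17, 56, -185, 611, -2018, 6665, -22013, 72704, -240125.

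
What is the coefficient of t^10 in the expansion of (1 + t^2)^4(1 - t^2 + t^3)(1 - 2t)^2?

(1 + t^2)^4 has coefficients 1,0,4,0,6,0,4,0,1 for degrees 0…8.
(1 - t^2 + t^3) has coefficients 1,0,-1,1,0,0,0,0,0,0,0 for degrees 0…10.
Finally multiplying by (1 - 2t)^2, the product of all factors after the first has coefficients 1,-4,3,5,-8,4,0,0,0,0,0 for degrees 0…10.
[t^10] = 1·0 + 4·0 + 6·0 + 4·(-8) + 1·3 = -29.

-29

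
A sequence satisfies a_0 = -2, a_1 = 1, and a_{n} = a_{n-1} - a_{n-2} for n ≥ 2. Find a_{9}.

2

The ordinary generating function has denominator 1 - z + z^2.
Iterating the recurrence: a_0,…,a_{9} = -2, 1, 3, 2, -1, -3, -2, 1, 3, 2.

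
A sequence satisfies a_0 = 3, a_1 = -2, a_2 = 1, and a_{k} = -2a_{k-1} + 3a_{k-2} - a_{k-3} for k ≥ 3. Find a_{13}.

The ordinary generating function has denominator 1 + 2t - 3t^2 + t^3.
Iterating the recurrence: a_0,…,a_{13} = 3, -2, 1, -11, 27, -88, 268, -827, 2546, -7841, 24147, -74363, 229008, -705252.

-705252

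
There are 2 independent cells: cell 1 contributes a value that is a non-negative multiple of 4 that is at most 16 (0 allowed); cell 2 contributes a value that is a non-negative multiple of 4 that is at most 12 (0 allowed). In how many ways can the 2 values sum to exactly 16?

4

The generating function for the choices is (1 + z⁴ + z⁸ + z¹² + z¹⁶)·(1 + z⁴ + z⁸ + z¹²); the count is [z¹⁶].
(1 + z⁴ + z⁸ + z¹² + z¹⁶) has coefficients 1,0,0,0,1,0,0,0,1,0,0,0,1,0,0,0,1 for degrees 0…16.
(1 + z⁴ + z⁸ + z¹²) has coefficients 1,0,0,0,1,0,0,0,1,0,0,0,1,0,0,0,0 for degrees 0…16.
[z¹⁶] = 1·0 + 1·1 + 1·1 + 1·1 + 1·1 = 4.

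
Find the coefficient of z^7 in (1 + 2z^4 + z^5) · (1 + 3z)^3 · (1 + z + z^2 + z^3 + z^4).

(1 + 2z^4 + z^5) has coefficients 1,0,0,0,2,1 for degrees 0…5.
(1 + 3z)^3 has coefficients 1,9,27,27,0,0,0,0 for degrees 0…7.
Finally multiplying by (1 + z + z^2 + z^3 + z^4), the product of all factors after the first has coefficients 1,10,37,64,64,63,54,27 for degrees 0…7.
[z^7] = 1·27 + 2·64 + 1·37 = 192.

192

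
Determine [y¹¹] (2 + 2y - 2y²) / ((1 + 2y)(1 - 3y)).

The denominator gives the recurrence a_n = a_(n−1) + 6a_(n−2) for n ≥ 3; the numerator fixes a_0 = 2, a_1 = 4, a_2 = 14.
Iterating: 2, 4, 14, 38, 122, 350, 1082, 3182, 9674, 28766, 86810, 259406, so a_11 = 259406.

259406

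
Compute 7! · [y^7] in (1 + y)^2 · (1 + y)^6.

The EGF product rule gives c_7 = Σ_{k_1+k_2=7} C(7; k_1,k_2) · ∏ g_i(k_i), where (1+y)^2 gives the falling factorial (2)_k; (1+y)^6 gives the falling factorial (6)_k.
g_1(k) for k = 0…7: 1, 2, 2, 0, 0, 0, 0, 0.
g_2(k) for k = 0…7: 1, 6, 30, 120, 360, 720, 720, 0.
c_7 = Σ_k C(7,k)·g_1(k)·g_2(7−k) = 7·2·720 + 21·2·720 = 10080 + 30240 = 40320.

40320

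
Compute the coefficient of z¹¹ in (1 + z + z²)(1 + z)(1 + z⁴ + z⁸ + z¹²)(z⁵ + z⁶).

(1 + z + z²) has coefficients 1,1,1 for degrees 0…2.
(1 + z) has coefficients 1,1,0,0,0,0,0,0,0,0,0,0 for degrees 0…11.
Multiplying by (1 + z⁴ + z⁸ + z¹²) gives running coefficients 1,1,0,0,1,1,0,0,1,1,0,0 for degrees 0…11.
Finally multiplying by (z⁵ + z⁶), the product of all factors after the first has coefficients 0,0,0,0,0,1,2,1,0,1,2,1 for degrees 0…11.
[z¹¹] = 1·1 + 1·2 + 1·1 = 4.

4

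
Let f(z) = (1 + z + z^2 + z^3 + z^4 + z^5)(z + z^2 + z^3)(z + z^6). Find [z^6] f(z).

3

(1 + z + z^2 + z^3 + z^4 + z^5) has coefficients 1,1,1,1,1,1 for degrees 0…5.
(z + z^2 + z^3) has coefficients 0,1,1,1,0,0,0 for degrees 0…6.
Finally multiplying by (z + z^6), the product of all factors after the first has coefficients 0,0,1,1,1,0,0 for degrees 0…6.
[z^6] = 1·0 + 1·0 + 1·1 + 1·1 + 1·1 + 1·0 = 3.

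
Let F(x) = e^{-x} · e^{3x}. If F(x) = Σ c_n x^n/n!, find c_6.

The EGF product rule gives c_6 = Σ_{k_1+k_2=6} C(6; k_1,k_2) · ∏ g_i(k_i), where e^{-x} gives (-1)^k; e^{3x} gives (3)^k.
g_1(k) for k = 0…6: 1, -1, 1, -1, 1, -1, 1.
g_2(k) for k = 0…6: 1, 3, 9, 27, 81, 243, 729.
c_6 = Σ_k C(6,k)·g_1(k)·g_2(6−k) = 1·1·729 + 6·(-1)·243 + 15·1·81 + 20·(-1)·27 + 15·1·9 + 6·(-1)·3 + 1·1·1 = 729 − 1458 + 1215 − 540 + 135 − 18 + 1 = 64.

64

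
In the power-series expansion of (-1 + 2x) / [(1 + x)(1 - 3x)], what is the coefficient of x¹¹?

Partial fractions give a closed form: a_n = (-3/4)·(-1)^n + (-1/4)·3^n.
At n = 11: a_11 = -44286.

-44286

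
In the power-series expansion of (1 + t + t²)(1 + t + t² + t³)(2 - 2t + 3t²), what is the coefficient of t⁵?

(1 + t + t²) has coefficients 1,1,1 for degrees 0…2.
(1 + t + t² + t³) has coefficients 1,1,1,1,0,0 for degrees 0…5.
Finally multiplying by (2 - 2t + 3t²), the product of all factors after the first has coefficients 2,0,3,3,1,3 for degrees 0…5.
[t⁵] = 1·3 + 1·1 + 1·3 = 7.

7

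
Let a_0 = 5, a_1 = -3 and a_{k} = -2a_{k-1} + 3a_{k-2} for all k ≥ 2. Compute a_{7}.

-4371

The ordinary generating function has denominator 1 + 2q - 3q^2.
Iterating the recurrence: a_0,…,a_{7} = 5, -3, 21, -51, 165, -483, 1461, -4371.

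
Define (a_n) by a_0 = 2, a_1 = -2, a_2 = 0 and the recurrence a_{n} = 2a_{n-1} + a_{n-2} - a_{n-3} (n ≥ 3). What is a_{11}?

The ordinary generating function has denominator 1 - 2t - t^2 + t^3.
Iterating the recurrence: a_0,…,a_{11} = 2, -2, 0, -4, -6, -16, -34, -78, -174, -392, -880, -1978.

-1978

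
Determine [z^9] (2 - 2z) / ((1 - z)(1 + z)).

-2

The denominator gives the recurrence a_n = a_(n−2) for n ≥ 3; the numerator fixes a_0 = 2, a_1 = -2, a_2 = 2.
Iterating: 2, -2, 2, -2, 2, -2, 2, -2, 2, -2, so a_9 = -2.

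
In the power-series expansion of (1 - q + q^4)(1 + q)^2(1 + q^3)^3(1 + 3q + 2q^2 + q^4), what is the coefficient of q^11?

25

(1 - q + q^4) has coefficients 1,-1,0,0,1 for degrees 0…4.
(1 + q)^2 has coefficients 1,2,1,0,0,0,0,0,0,0,0,0 for degrees 0…11.
Multiplying by (1 + q^3)^3 gives running coefficients 1,2,1,3,6,3,3,6,3,1,2,1 for degrees 0…11.
Finally multiplying by (1 + 3q + 2q^2 + q^4), the product of all factors after the first has coefficients 1,5,9,10,18,29,25,24,33,25,14,15 for degrees 0…11.
[q^11] = 1·15 − 1·14 + 1·24 = 25.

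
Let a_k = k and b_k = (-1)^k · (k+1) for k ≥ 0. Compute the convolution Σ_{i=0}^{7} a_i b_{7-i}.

Write out a_i and b_{7-i} for i = 0,…,7 and sum the products.
Σ = 0·(-8) + 1·7 + 2·(-6) + 3·5 + 4·(-4) + 5·3 + 6·(-2) + 7·1 = 4.

4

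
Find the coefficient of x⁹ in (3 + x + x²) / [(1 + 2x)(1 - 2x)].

256

The denominator gives the recurrence a_n = 4a_(n−2) for n ≥ 3; the numerator fixes a_0 = 3, a_1 = 1, a_2 = 13.
Iterating: 3, 1, 13, 4, 52, 16, 208, 64, 832, 256, so a_9 = 256.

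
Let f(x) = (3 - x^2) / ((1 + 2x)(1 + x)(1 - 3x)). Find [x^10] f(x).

79016

Partial fractions give a closed form: a_n = (11/5)·(-2)^n + (-1/2)·(-1)^n + (13/10)·3^n.
At n = 10: a_10 = 79016.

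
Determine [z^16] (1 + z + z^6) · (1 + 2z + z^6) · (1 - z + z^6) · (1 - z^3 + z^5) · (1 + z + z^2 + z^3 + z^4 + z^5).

(1 + z + z^6) has coefficients 1,1,0,0,0,0,1 for degrees 0…6.
(1 + 2z + z^6) has coefficients 1,2,0,0,0,0,1,0,0,0,0,0,0,0,0,0,0 for degrees 0…16.
Multiplying by (1 - z + z^6) gives running coefficients 1,1,-2,0,0,0,2,1,0,0,0,0,1,0,0,0,0 for degrees 0…16.
Multiplying by (1 - z^3 + z^5) gives running coefficients 1,1,-2,-1,-1,3,3,-1,0,-2,-1,2,2,0,0,-1,0 for degrees 0…16.
Finally multiplying by (1 + z + z^2 + z^3 + z^4 + z^5), the product of all factors after the first has coefficients 1,2,0,-1,-2,1,3,1,3,2,2,1,0,1,1,2,3 for degrees 0…16.
[z^16] = 1·3 + 1·2 + 1·2 = 7.

7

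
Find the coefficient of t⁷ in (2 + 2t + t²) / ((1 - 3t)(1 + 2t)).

The denominator gives the recurrence a_n = a_(n−1) + 6a_(n−2) for n ≥ 3; the numerator fixes a_0 = 2, a_1 = 4, a_2 = 17.
Iterating: 2, 4, 17, 41, 143, 389, 1247, 3581, so a_7 = 3581.

3581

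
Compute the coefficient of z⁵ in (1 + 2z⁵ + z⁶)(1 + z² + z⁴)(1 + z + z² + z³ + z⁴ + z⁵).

5

(1 + 2z⁵ + z⁶) has coefficients 1,0,0,0,0,2 for degrees 0…5.
(1 + z² + z⁴) has coefficients 1,0,1,0,1,0 for degrees 0…5.
Finally multiplying by (1 + z + z² + z³ + z⁴ + z⁵), the product of all factors after the first has coefficients 1,1,2,2,3,3 for degrees 0…5.
[z⁵] = 1·3 + 2·1 = 5.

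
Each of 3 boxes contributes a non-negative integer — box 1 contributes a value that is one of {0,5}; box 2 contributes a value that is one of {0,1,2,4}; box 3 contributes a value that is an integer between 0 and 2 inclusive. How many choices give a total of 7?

The generating function for the choices is (1 + t^5)·(1 + t + t^2 + t^4)·(1 + t + t^2); the count is [t^7].
(1 + t^5) has coefficients 1,0,0,0,0,1 for degrees 0…5.
(1 + t + t^2 + t^4) has coefficients 1,1,1,0,1,0,0,0 for degrees 0…7.
Finally multiplying by (1 + t + t^2), the product of all factors after the first has coefficients 1,2,3,2,2,1,1,0 for degrees 0…7.
[t^7] = 1·0 + 1·3 = 3.

3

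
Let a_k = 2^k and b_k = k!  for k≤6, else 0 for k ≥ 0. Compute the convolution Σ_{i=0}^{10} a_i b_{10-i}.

19712

Write out a_i and b_{10-i} for i = 0,…,10 and sum the products.
Σ = 1·0 + 2·0 + 4·0 + 8·0 + 16·720 + 32·120 + 64·24 + 128·6 + 256·2 + 512·1 + 1024·1 = 19712.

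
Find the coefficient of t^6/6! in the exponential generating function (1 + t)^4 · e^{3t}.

37341

The EGF product rule gives c_6 = Σ_{k_1+k_2=6} C(6; k_1,k_2) · ∏ g_i(k_i), where (1+t)^4 gives the falling factorial (4)_k; e^{3t} gives (3)^k.
g_1(k) for k = 0…6: 1, 4, 12, 24, 24, 0, 0.
g_2(k) for k = 0…6: 1, 3, 9, 27, 81, 243, 729.
c_6 = Σ_k C(6,k)·g_1(k)·g_2(6−k) = 1·1·729 + 6·4·243 + 15·12·81 + 20·24·27 + 15·24·9 = 729 + 5832 + 14580 + 12960 + 3240 = 37341.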